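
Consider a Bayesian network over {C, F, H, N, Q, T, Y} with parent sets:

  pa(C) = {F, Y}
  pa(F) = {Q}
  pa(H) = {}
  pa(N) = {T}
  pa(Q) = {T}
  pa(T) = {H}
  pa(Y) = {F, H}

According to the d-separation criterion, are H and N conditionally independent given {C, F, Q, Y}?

No

Enumerating the 3 paths from H to N and testing each for blocking by {C, F, Q, Y}:
  1. H → Y → C ← F ← Q ← T → N — Y:chain[blocks]; C:collider[open]; F:chain[blocks]; Q:chain[blocks]; T:fork[open] ⇒ blocked
  2. H → Y ← F ← Q ← T → N — Y:collider[open]; F:chain[blocks]; Q:chain[blocks]; T:fork[open] ⇒ blocked
  3. H → T → N — T:chain[open] ⇒ active
Since the path H → T → N is active, H and N are not d-separated given {C, F, Q, Y}.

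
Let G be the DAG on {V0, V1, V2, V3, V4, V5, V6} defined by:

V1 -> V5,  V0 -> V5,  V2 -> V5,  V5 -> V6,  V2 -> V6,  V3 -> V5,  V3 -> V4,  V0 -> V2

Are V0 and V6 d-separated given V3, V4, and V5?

No — V0 and V6 are not d-separated given {V3, V4, V5}.

4 paths connect V0 and V6; each must be blocked for d-separation to hold:
Path 1: V0 → V5 → V6
  V5 is a chain here and V5 is conditioned on, so the path is blocked at V5.
Path 2: V0 → V5 ← V2 → V6
  V5 is a collider and V5 is conditioned on, which opens it; V2 is a fork and V2 is not conditioned on — no node blocks this path, so it is active.
Path 3: V0 → V2 → V5 → V6
  V5 is a chain here and V5 is conditioned on, so the path is blocked at V5.
Path 4: V0 → V2 → V6
  V2 is a chain and V2 is not conditioned on — no node blocks this path, so it is active.
At least one path is unblocked, so d-separation fails.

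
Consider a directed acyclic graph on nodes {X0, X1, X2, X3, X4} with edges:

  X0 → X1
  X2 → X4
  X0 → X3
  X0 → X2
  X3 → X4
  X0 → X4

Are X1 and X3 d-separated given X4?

3 paths connect X1 and X3; each must be blocked for d-separation to hold:
Path 1: X1 ← X0 → X3
  X0 is a fork and X0 is not conditioned on — no node blocks this path, so it is active.
Path 2: X1 ← X0 → X4 ← X3
  X0 is a fork and X0 is not conditioned on; X4 is a collider and X4 is conditioned on, which opens it — no node blocks this path, so it is active.
Path 3: X1 ← X0 → X2 → X4 ← X3
  X0 is a fork and X0 is not conditioned on; X2 is a chain and X2 is not conditioned on; X4 is a collider and X4 is conditioned on, which opens it — no node blocks this path, so it is active.
Since the path X1 ← X0 → X3 is active, X1 and X3 are not d-separated given {X4}.

No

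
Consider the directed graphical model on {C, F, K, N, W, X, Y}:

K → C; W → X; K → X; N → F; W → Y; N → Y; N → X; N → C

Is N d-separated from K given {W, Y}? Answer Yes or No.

Enumerating the 3 paths from N to K and testing each for blocking by {W, Y}:
Path 1: N → C ← K
  C is a collider here and neither C nor any of its descendants is conditioned on, so the collider stays closed — the path is blocked at C.
Path 2: N → X ← K
  X is a collider here and neither X nor any of its descendants is conditioned on, so the collider stays closed — the path is blocked at X.
Path 3: N → Y ← W → X ← K
  W is a fork here and W is conditioned on, so the path is blocked at W.
Since every path is blocked, d-separation holds.

Yes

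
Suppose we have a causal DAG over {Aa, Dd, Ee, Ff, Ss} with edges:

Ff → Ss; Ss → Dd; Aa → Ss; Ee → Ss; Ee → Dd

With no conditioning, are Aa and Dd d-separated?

No

Enumerating the 2 paths from Aa to Dd and testing each for blocking by ∅:
Path 1: Aa → Ss ← Ee → Dd
  Ss is a collider here and neither Ss nor any of its descendants is conditioned on, so the collider stays closed — the path is blocked at Ss.
Path 2: Aa → Ss → Dd
  Ss is a chain and Ss is not conditioned on — no node blocks this path, so it is active.
Since the path Aa → Ss → Dd is active, Aa and Dd are not d-separated given ∅.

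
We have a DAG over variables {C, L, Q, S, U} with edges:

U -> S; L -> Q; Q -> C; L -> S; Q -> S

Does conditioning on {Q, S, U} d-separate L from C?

Yes — L and C are d-separated given {Q, S, U}.

Enumerating the 2 paths from L to C and testing each for blocking by {Q, S, U}:
Path 1: L → Q → C
  Q is a chain here and Q is conditioned on, so the path is blocked at Q.
Path 2: L → S ← Q → C
  Q is a fork here and Q is conditioned on, so the path is blocked at Q.
Since every path is blocked, d-separation holds.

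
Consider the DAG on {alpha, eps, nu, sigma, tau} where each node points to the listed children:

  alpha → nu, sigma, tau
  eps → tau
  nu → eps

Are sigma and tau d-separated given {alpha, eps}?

Enumerating the 2 paths from sigma to tau and testing each for blocking by {alpha, eps}:
Path 1: sigma ← alpha → nu → eps → tau
  alpha is a fork here and alpha is conditioned on, so the path is blocked at alpha.
Path 2: sigma ← alpha → tau
  alpha is a fork here and alpha is conditioned on, so the path is blocked at alpha.
All paths are blocked; sigma ⊥ tau | {alpha, eps} holds.

Yes — sigma and tau are d-separated given {alpha, eps}.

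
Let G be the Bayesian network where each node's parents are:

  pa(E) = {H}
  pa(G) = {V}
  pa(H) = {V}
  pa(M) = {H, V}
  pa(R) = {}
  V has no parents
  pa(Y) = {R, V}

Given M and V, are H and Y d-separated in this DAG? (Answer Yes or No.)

2 paths connect H and Y; each must be blocked for d-separation to hold:
Path 1: H → M ← V → Y
  V is a fork here and V is conditioned on, so the path is blocked at V.
Path 2: H ← V → Y
  V is a fork here and V is conditioned on, so the path is blocked at V.
All paths are blocked; H ⊥ Y | {M, V} holds.

Yes — H and Y are d-separated given {M, V}.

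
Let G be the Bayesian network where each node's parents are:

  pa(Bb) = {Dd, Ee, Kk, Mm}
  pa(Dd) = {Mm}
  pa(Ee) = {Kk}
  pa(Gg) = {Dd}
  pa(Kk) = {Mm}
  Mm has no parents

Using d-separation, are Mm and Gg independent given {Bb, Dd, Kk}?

We examine all 4 paths between Mm and Gg:
Path 1: Mm → Bb ← Dd → Gg
  Dd is a fork here and Dd is conditioned on, so the path is blocked at Dd.
Path 2: Mm → Kk → Bb ← Dd → Gg
  Kk is a chain here and Kk is conditioned on, so the path is blocked at Kk.
Path 3: Mm → Kk → Ee → Bb ← Dd → Gg
  Kk is a chain here and Kk is conditioned on, so the path is blocked at Kk.
Path 4: Mm → Dd → Gg
  Dd is a chain here and Dd is conditioned on, so the path is blocked at Dd.
Since every path is blocked, d-separation holds.

Yes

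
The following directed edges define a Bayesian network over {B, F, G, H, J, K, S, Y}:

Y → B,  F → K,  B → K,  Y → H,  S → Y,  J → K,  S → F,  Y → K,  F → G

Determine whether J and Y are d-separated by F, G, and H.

Yes

There are 3 undirected paths between J and Y; checking each against the conditioning set {F, G, H}:
  1. J → K ← Y — K:collider[blocks] ⇒ blocked
  2. J → K ← B ← Y — K:collider[blocks]; B:chain[open] ⇒ blocked
  3. J → K ← F ← S → Y — K:collider[blocks]; F:chain[blocks]; S:fork[open] ⇒ blocked
Since every path is blocked, d-separation holds.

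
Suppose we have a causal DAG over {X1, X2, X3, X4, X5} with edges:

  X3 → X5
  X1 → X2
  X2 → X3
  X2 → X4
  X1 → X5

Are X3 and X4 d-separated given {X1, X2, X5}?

Yes

There are 2 undirected paths between X3 and X4; checking each against the conditioning set {X1, X2, X5}:
Path 1: X3 → X5 ← X1 → X2 → X4
  X1 is a fork here and X1 is conditioned on, so the path is blocked at X1.
Path 2: X3 ← X2 → X4
  X2 is a fork here and X2 is conditioned on, so the path is blocked at X2.
All paths are blocked; X3 ⊥ X4 | {X1, X2, X5} holds.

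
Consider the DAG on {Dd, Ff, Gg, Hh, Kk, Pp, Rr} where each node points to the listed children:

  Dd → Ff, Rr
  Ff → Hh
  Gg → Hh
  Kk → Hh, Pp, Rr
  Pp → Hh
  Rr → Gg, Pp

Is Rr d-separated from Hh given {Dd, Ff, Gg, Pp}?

No

Enumerating the 6 paths from Rr to Hh and testing each for blocking by {Dd, Ff, Gg, Pp}:
Path 1: Rr → Gg → Hh
  Gg is a chain here and Gg is conditioned on, so the path is blocked at Gg.
Path 2: Rr ← Dd → Ff → Hh
  Dd is a fork here and Dd is conditioned on, so the path is blocked at Dd.
Path 3: Rr ← Kk → Hh
  Kk is a fork and Kk is not conditioned on — no node blocks this path, so it is active.
Path 4: Rr ← Kk → Pp → Hh
  Pp is a chain here and Pp is conditioned on, so the path is blocked at Pp.
Path 5: Rr → Pp → Hh
  Pp is a chain here and Pp is conditioned on, so the path is blocked at Pp.
Path 6: Rr → Pp ← Kk → Hh
  Pp is a collider and Pp is conditioned on, which opens it; Kk is a fork and Kk is not conditioned on — no node blocks this path, so it is active.
Since the path Rr ← Kk → Hh is active, Rr and Hh are not d-separated given {Dd, Ff, Gg, Pp}.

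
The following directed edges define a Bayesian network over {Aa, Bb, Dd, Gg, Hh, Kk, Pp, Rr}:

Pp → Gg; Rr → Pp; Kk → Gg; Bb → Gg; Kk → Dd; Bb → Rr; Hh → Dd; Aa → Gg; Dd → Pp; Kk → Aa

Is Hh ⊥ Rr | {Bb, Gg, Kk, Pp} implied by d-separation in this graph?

No — Hh and Rr are not d-separated given {Bb, Gg, Kk, Pp}.

We examine all 6 paths between Hh and Rr:
Path 1: Hh → Dd ← Kk → Aa → Gg ← Bb → Rr
  Kk is a fork here and Kk is conditioned on, so the path is blocked at Kk.
Path 2: Hh → Dd ← Kk → Aa → Gg ← Pp ← Rr
  Kk is a fork here and Kk is conditioned on, so the path is blocked at Kk.
Path 3: Hh → Dd ← Kk → Gg ← Bb → Rr
  Kk is a fork here and Kk is conditioned on, so the path is blocked at Kk.
Path 4: Hh → Dd ← Kk → Gg ← Pp ← Rr
  Kk is a fork here and Kk is conditioned on, so the path is blocked at Kk.
Path 5: Hh → Dd → Pp ← Rr
  Dd is a chain and Dd is not conditioned on; Pp is a collider and Pp is conditioned on, which opens it — no node blocks this path, so it is active.
Path 6: Hh → Dd → Pp → Gg ← Bb → Rr
  Pp is a chain here and Pp is conditioned on, so the path is blocked at Pp.
Since the path Hh → Dd → Pp ← Rr is active, Hh and Rr are not d-separated given {Bb, Gg, Kk, Pp}.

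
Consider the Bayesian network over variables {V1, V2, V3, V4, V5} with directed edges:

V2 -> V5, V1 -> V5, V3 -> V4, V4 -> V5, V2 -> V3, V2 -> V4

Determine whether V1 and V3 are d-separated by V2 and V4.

Yes — V1 and V3 are d-separated given {V2, V4}.

There are 4 undirected paths between V1 and V3; checking each against the conditioning set {V2, V4}:
Path 1: V1 → V5 ← V4 ← V2 → V3
  V5 is a collider here and neither V5 nor any of its descendants is conditioned on, so the collider stays closed — the path is blocked at V5.
Path 2: V1 → V5 ← V4 ← V3
  V5 is a collider here and neither V5 nor any of its descendants is conditioned on, so the collider stays closed — the path is blocked at V5.
Path 3: V1 → V5 ← V2 → V4 ← V3
  V5 is a collider here and neither V5 nor any of its descendants is conditioned on, so the collider stays closed — the path is blocked at V5.
Path 4: V1 → V5 ← V2 → V3
  V5 is a collider here and neither V5 nor any of its descendants is conditioned on, so the collider stays closed — the path is blocked at V5.
All paths are blocked; V1 ⊥ V3 | {V2, V4} holds.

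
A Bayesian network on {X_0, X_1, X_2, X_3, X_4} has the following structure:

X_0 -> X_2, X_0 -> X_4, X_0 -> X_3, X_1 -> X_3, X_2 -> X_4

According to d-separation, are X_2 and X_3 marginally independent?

We examine all 2 paths between X_2 and X_3:
  1. X_2 → X_4 ← X_0 → X_3 — X_4:collider[blocks]; X_0:fork[open] ⇒ blocked
  2. X_2 ← X_0 → X_3 — X_0:fork[open] ⇒ active
At least one path is unblocked, so d-separation fails.

No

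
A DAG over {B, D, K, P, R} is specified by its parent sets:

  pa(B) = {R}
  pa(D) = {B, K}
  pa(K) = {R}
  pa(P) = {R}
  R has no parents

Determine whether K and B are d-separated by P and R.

2 paths connect K and B; each must be blocked for d-separation to hold:
  1. K ← R → B — R:fork[blocks] ⇒ blocked
  2. K → D ← B — D:collider[blocks] ⇒ blocked
All paths are blocked; K ⊥ B | {P, R} holds.

Yes — K and B are d-separated given {P, R}.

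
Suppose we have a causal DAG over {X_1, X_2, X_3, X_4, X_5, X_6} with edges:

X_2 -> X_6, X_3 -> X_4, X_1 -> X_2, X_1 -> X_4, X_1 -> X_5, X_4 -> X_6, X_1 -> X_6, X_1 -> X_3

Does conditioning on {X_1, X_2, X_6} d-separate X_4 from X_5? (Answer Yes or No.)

Yes — X_4 and X_5 are d-separated given {X_1, X_2, X_6}.

There are 4 undirected paths between X_4 and X_5; checking each against the conditioning set {X_1, X_2, X_6}:
  1. X_4 → X_6 ← X_1 → X_5 — X_6:collider[open]; X_1:fork[blocks] ⇒ blocked
  2. X_4 → X_6 ← X_2 ← X_1 → X_5 — X_6:collider[open]; X_2:chain[blocks]; X_1:fork[blocks] ⇒ blocked
  3. X_4 ← X_3 ← X_1 → X_5 — X_3:chain[open]; X_1:fork[blocks] ⇒ blocked
  4. X_4 ← X_1 → X_5 — X_1:fork[blocks] ⇒ blocked
All paths are blocked; X_4 ⊥ X_5 | {X_1, X_2, X_6} holds.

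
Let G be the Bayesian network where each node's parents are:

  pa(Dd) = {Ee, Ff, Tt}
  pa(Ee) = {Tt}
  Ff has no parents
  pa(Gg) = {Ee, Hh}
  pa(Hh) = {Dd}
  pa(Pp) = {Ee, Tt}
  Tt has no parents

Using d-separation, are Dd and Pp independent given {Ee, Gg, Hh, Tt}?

6 paths connect Dd and Pp; each must be blocked for d-separation to hold:
Path 1: Dd → Hh → Gg ← Ee ← Tt → Pp
  Hh is a chain here and Hh is conditioned on, so the path is blocked at Hh.
Path 2: Dd → Hh → Gg ← Ee → Pp
  Hh is a chain here and Hh is conditioned on, so the path is blocked at Hh.
Path 3: Dd ← Tt → Ee → Pp
  Tt is a fork here and Tt is conditioned on, so the path is blocked at Tt.
Path 4: Dd ← Tt → Pp
  Tt is a fork here and Tt is conditioned on, so the path is blocked at Tt.
Path 5: Dd ← Ee ← Tt → Pp
  Ee is a chain here and Ee is conditioned on, so the path is blocked at Ee.
Path 6: Dd ← Ee → Pp
  Ee is a fork here and Ee is conditioned on, so the path is blocked at Ee.
All paths are blocked; Dd ⊥ Pp | {Ee, Gg, Hh, Tt} holds.

Yes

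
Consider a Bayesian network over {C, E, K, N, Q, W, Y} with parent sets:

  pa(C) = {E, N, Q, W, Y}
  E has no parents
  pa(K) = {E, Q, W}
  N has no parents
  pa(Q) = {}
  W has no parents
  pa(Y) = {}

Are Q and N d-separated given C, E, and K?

3 paths connect Q and N; each must be blocked for d-separation to hold:
Path 1: Q → K ← E → C ← N
  E is a fork here and E is conditioned on, so the path is blocked at E.
Path 2: Q → K ← W → C ← N
  K is a collider and K is conditioned on, which opens it; W is a fork and W is not conditioned on; C is a collider and C is conditioned on, which opens it — no node blocks this path, so it is active.
Path 3: Q → C ← N
  C is a collider and C is conditioned on, which opens it — no node blocks this path, so it is active.
Since the path Q → K ← W → C ← N is active, Q and N are not d-separated given {C, E, K}.

No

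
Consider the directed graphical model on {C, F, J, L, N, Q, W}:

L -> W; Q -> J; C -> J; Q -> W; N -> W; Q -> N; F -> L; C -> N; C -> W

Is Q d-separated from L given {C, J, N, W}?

No

5 paths connect Q and L; each must be blocked for d-separation to hold:
Path 1: Q → J ← C → W ← L
  C is a fork here and C is conditioned on, so the path is blocked at C.
Path 2: Q → J ← C → N → W ← L
  C is a fork here and C is conditioned on, so the path is blocked at C.
Path 3: Q → W ← L
  W is a collider and W is conditioned on, which opens it — no node blocks this path, so it is active.
Path 4: Q → N ← C → W ← L
  C is a fork here and C is conditioned on, so the path is blocked at C.
Path 5: Q → N → W ← L
  N is a chain here and N is conditioned on, so the path is blocked at N.
Since the path Q → W ← L is active, Q and L are not d-separated given {C, J, N, W}.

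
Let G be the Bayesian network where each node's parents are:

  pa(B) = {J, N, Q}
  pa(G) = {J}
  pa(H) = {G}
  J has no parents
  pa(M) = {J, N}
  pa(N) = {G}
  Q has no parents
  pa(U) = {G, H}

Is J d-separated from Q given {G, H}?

We examine all 3 paths between J and Q:
Path 1: J → G → N → B ← Q
  G is a chain here and G is conditioned on, so the path is blocked at G.
Path 2: J → M ← N → B ← Q
  M is a collider here and neither M nor any of its descendants is conditioned on, so the collider stays closed — the path is blocked at M.
Path 3: J → B ← Q
  B is a collider here and neither B nor any of its descendants is conditioned on, so the collider stays closed — the path is blocked at B.
Every path is blocked, so J and Q are d-separated given {G, H}.

Yes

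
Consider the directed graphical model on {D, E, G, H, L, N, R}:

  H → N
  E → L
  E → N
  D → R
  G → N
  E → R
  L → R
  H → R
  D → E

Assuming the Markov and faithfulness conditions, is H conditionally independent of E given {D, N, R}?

Enumerating the 4 paths from H to E and testing each for blocking by {D, N, R}:
Path 1: H → N ← E
  N is a collider and N is conditioned on, which opens it — no node blocks this path, so it is active.
Path 2: H → R ← L ← E
  R is a collider and R is conditioned on, which opens it; L is a chain and L is not conditioned on — no node blocks this path, so it is active.
Path 3: H → R ← D → E
  D is a fork here and D is conditioned on, so the path is blocked at D.
Path 4: H → R ← E
  R is a collider and R is conditioned on, which opens it — no node blocks this path, so it is active.
At least one path is unblocked, so d-separation fails.

No — H and E are not d-separated given {D, N, R}.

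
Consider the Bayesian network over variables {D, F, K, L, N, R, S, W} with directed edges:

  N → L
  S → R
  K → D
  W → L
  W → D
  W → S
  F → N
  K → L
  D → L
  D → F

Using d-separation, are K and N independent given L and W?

No

We examine all 6 paths between K and N:
Path 1: K → D → L ← N
  D is a chain and D is not conditioned on; L is a collider and L is conditioned on, which opens it — no node blocks this path, so it is active.
Path 2: K → D → F → N
  D is a chain and D is not conditioned on; F is a chain and F is not conditioned on — no node blocks this path, so it is active.
Path 3: K → D ← W → L ← N
  W is a fork here and W is conditioned on, so the path is blocked at W.
Path 4: K → L ← D → F → N
  L is a collider and L is conditioned on, which opens it; D is a fork and D is not conditioned on; F is a chain and F is not conditioned on — no node blocks this path, so it is active.
Path 5: K → L ← N
  L is a collider and L is conditioned on, which opens it — no node blocks this path, so it is active.
Path 6: K → L ← W → D → F → N
  W is a fork here and W is conditioned on, so the path is blocked at W.
At least one path is unblocked, so d-separation fails.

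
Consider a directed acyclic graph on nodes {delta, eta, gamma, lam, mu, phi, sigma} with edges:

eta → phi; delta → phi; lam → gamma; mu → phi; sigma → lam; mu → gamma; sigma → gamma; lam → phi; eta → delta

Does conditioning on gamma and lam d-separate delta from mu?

Yes

We examine all 6 paths between delta and mu:
Path 1: delta ← eta → phi ← mu
  phi is a collider here and neither phi nor any of its descendants is conditioned on, so the collider stays closed — the path is blocked at phi.
Path 2: delta ← eta → phi ← lam → gamma ← mu
  phi is a collider here and neither phi nor any of its descendants is conditioned on, so the collider stays closed — the path is blocked at phi.
Path 3: delta ← eta → phi ← lam ← sigma → gamma ← mu
  phi is a collider here and neither phi nor any of its descendants is conditioned on, so the collider stays closed — the path is blocked at phi.
Path 4: delta → phi ← mu
  phi is a collider here and neither phi nor any of its descendants is conditioned on, so the collider stays closed — the path is blocked at phi.
Path 5: delta → phi ← lam → gamma ← mu
  phi is a collider here and neither phi nor any of its descendants is conditioned on, so the collider stays closed — the path is blocked at phi.
Path 6: delta → phi ← lam ← sigma → gamma ← mu
  phi is a collider here and neither phi nor any of its descendants is conditioned on, so the collider stays closed — the path is blocked at phi.
All paths are blocked; delta ⊥ mu | {gamma, lam} holds.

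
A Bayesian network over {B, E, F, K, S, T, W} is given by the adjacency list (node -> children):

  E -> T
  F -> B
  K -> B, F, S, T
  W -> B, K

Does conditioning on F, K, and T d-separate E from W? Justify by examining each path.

There are 3 undirected paths between E and W; checking each against the conditioning set {F, K, T}:
  1. E → T ← K → B ← W — T:collider[open]; K:fork[blocks]; B:collider[blocks] ⇒ blocked
  2. E → T ← K ← W — T:collider[open]; K:chain[blocks] ⇒ blocked
  3. E → T ← K → F → B ← W — T:collider[open]; K:fork[blocks]; F:chain[blocks]; B:collider[blocks] ⇒ blocked
Every path is blocked, so E and W are d-separated given {F, K, T}.

Yes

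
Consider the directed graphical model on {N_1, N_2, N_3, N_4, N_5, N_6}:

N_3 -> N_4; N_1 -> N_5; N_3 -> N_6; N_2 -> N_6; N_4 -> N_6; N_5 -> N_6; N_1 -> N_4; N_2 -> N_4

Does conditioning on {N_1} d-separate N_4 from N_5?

Yes — N_4 and N_5 are d-separated given {N_1}.

Enumerating the 4 paths from N_4 to N_5 and testing each for blocking by {N_1}:
  1. N_4 ← N_3 → N_6 ← N_5 — N_3:fork[open]; N_6:collider[blocks] ⇒ blocked
  2. N_4 ← N_1 → N_5 — N_1:fork[blocks] ⇒ blocked
  3. N_4 → N_6 ← N_5 — N_6:collider[blocks] ⇒ blocked
  4. N_4 ← N_2 → N_6 ← N_5 — N_2:fork[open]; N_6:collider[blocks] ⇒ blocked
Since every path is blocked, d-separation holds.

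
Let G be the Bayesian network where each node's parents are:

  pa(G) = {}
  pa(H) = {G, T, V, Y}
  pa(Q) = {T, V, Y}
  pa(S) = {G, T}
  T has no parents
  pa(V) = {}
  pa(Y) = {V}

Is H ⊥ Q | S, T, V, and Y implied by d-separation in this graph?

Yes

Enumerating the 6 paths from H to Q and testing each for blocking by {S, T, V, Y}:
Path 1: H ← V → Q
  V is a fork here and V is conditioned on, so the path is blocked at V.
Path 2: H ← V → Y → Q
  V is a fork here and V is conditioned on, so the path is blocked at V.
Path 3: H ← T → Q
  T is a fork here and T is conditioned on, so the path is blocked at T.
Path 4: H ← Y → Q
  Y is a fork here and Y is conditioned on, so the path is blocked at Y.
Path 5: H ← Y ← V → Q
  Y is a chain here and Y is conditioned on, so the path is blocked at Y.
Path 6: H ← G → S ← T → Q
  T is a fork here and T is conditioned on, so the path is blocked at T.
All paths are blocked; H ⊥ Q | {S, T, V, Y} holds.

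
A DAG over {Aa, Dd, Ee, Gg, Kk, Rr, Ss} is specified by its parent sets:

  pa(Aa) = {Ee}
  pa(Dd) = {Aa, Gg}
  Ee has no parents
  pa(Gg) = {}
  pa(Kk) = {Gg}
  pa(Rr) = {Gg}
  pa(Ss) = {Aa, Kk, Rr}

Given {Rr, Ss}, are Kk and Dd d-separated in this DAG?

We examine all 4 paths between Kk and Dd:
  1. Kk ← Gg → Rr → Ss ← Aa → Dd — Gg:fork[open]; Rr:chain[blocks]; Ss:collider[open]; Aa:fork[open] ⇒ blocked
  2. Kk ← Gg → Dd — Gg:fork[open] ⇒ active
  3. Kk → Ss ← Aa → Dd — Ss:collider[open]; Aa:fork[open] ⇒ active
  4. Kk → Ss ← Rr ← Gg → Dd — Ss:collider[open]; Rr:chain[blocks]; Gg:fork[open] ⇒ blocked
At least one path is unblocked, so d-separation fails.

No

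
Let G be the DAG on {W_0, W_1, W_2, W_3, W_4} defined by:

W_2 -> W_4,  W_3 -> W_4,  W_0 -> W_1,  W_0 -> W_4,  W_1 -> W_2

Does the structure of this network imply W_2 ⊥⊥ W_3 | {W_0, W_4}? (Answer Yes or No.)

No

2 paths connect W_2 and W_3; each must be blocked for d-separation to hold:
  1. W_2 → W_4 ← W_3 — W_4:collider[open] ⇒ active
  2. W_2 ← W_1 ← W_0 → W_4 ← W_3 — W_1:chain[open]; W_0:fork[blocks]; W_4:collider[open] ⇒ blocked
At least one path is unblocked, so d-separation fails.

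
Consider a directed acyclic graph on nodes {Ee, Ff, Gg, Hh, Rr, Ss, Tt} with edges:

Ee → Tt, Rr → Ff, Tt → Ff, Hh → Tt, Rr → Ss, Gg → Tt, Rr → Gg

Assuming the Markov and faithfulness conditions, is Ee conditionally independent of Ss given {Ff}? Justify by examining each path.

We examine all 2 paths between Ee and Ss:
Path 1: Ee → Tt ← Gg ← Rr → Ss
  Tt is a collider and its descendant Ff is conditioned on, which opens it; Gg is a chain and Gg is not conditioned on; Rr is a fork and Rr is not conditioned on — no node blocks this path, so it is active.
Path 2: Ee → Tt → Ff ← Rr → Ss
  Tt is a chain and Tt is not conditioned on; Ff is a collider and Ff is conditioned on, which opens it; Rr is a fork and Rr is not conditioned on — no node blocks this path, so it is active.
At least one path is unblocked, so d-separation fails.

No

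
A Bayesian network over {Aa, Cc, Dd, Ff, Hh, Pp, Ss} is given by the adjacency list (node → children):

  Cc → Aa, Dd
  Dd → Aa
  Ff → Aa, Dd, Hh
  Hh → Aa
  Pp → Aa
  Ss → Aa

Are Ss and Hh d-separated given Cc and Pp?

Yes

There are 4 undirected paths between Ss and Hh; checking each against the conditioning set {Cc, Pp}:
  1. Ss → Aa ← Ff → Hh — Aa:collider[blocks]; Ff:fork[open] ⇒ blocked
  2. Ss → Aa ← Hh — Aa:collider[blocks] ⇒ blocked
  3. Ss → Aa ← Dd ← Ff → Hh — Aa:collider[blocks]; Dd:chain[open]; Ff:fork[open] ⇒ blocked
  4. Ss → Aa ← Cc → Dd ← Ff → Hh — Aa:collider[blocks]; Cc:fork[blocks]; Dd:collider[blocks]; Ff:fork[open] ⇒ blocked
Every path is blocked, so Ss and Hh are d-separated given {Cc, Pp}.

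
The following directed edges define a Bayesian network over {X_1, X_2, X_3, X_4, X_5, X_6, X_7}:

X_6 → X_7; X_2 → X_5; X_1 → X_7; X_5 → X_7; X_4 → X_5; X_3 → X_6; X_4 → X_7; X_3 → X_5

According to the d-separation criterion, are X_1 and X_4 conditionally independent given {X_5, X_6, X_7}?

No

3 paths connect X_1 and X_4; each must be blocked for d-separation to hold:
Path 1: X_1 → X_7 ← X_6 ← X_3 → X_5 ← X_4
  X_6 is a chain here and X_6 is conditioned on, so the path is blocked at X_6.
Path 2: X_1 → X_7 ← X_4
  X_7 is a collider and X_7 is conditioned on, which opens it — no node blocks this path, so it is active.
Path 3: X_1 → X_7 ← X_5 ← X_4
  X_5 is a chain here and X_5 is conditioned on, so the path is blocked at X_5.
At least one path is unblocked, so d-separation fails.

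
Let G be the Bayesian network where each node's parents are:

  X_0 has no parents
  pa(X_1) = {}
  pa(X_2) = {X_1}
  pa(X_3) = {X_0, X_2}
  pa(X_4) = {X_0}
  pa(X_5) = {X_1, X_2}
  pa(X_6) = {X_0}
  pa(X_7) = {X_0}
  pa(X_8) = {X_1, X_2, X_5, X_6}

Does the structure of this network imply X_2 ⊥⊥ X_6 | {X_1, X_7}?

Yes

Enumerating the 6 paths from X_2 to X_6 and testing each for blocking by {X_1, X_7}:
  1. X_2 → X_8 ← X_6 — X_8:collider[blocks] ⇒ blocked
  2. X_2 → X_3 ← X_0 → X_6 — X_3:collider[blocks]; X_0:fork[open] ⇒ blocked
  3. X_2 → X_5 → X_8 ← X_6 — X_5:chain[open]; X_8:collider[blocks] ⇒ blocked
  4. X_2 → X_5 ← X_1 → X_8 ← X_6 — X_5:collider[blocks]; X_1:fork[blocks]; X_8:collider[blocks] ⇒ blocked
  5. X_2 ← X_1 → X_8 ← X_6 — X_1:fork[blocks]; X_8:collider[blocks] ⇒ blocked
  6. X_2 ← X_1 → X_5 → X_8 ← X_6 — X_1:fork[blocks]; X_5:chain[open]; X_8:collider[blocks] ⇒ blocked
All paths are blocked; X_2 ⊥ X_6 | {X_1, X_7} holds.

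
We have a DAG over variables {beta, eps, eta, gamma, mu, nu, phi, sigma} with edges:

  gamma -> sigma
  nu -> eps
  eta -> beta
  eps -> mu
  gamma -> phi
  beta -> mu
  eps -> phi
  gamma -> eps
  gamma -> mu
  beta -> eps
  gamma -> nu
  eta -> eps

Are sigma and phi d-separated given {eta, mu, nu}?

We examine all 6 paths between sigma and phi:
Path 1: sigma ← gamma → mu ← beta ← eta → eps → phi
  eta is a fork here and eta is conditioned on, so the path is blocked at eta.
Path 2: sigma ← gamma → mu ← beta → eps → phi
  gamma is a fork and gamma is not conditioned on; mu is a collider and mu is conditioned on, which opens it; beta is a fork and beta is not conditioned on; eps is a chain and eps is not conditioned on — no node blocks this path, so it is active.
Path 3: sigma ← gamma → mu ← eps → phi
  gamma is a fork and gamma is not conditioned on; mu is a collider and mu is conditioned on, which opens it; eps is a fork and eps is not conditioned on — no node blocks this path, so it is active.
Path 4: sigma ← gamma → eps → phi
  gamma is a fork and gamma is not conditioned on; eps is a chain and eps is not conditioned on — no node blocks this path, so it is active.
Path 5: sigma ← gamma → nu → eps → phi
  nu is a chain here and nu is conditioned on, so the path is blocked at nu.
Path 6: sigma ← gamma → phi
  gamma is a fork and gamma is not conditioned on — no node blocks this path, so it is active.
Because an active path exists, sigma and phi are not d-separated.

No — sigma and phi are not d-separated given {eta, mu, nu}.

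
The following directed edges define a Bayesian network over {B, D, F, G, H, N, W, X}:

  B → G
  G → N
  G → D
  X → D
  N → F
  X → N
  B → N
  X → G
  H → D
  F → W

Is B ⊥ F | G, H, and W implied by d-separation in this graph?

4 paths connect B and F; each must be blocked for d-separation to hold:
  1. B → N → F — N:chain[open] ⇒ active
  2. B → G → D ← X → N → F — G:chain[blocks]; D:collider[blocks]; X:fork[open]; N:chain[open] ⇒ blocked
  3. B → G ← X → N → F — G:collider[open]; X:fork[open]; N:chain[open] ⇒ active
  4. B → G → N → F — G:chain[blocks]; N:chain[open] ⇒ blocked
Since the path B → N → F is active, B and F are not d-separated given {G, H, W}.

No — B and F are not d-separated given {G, H, W}.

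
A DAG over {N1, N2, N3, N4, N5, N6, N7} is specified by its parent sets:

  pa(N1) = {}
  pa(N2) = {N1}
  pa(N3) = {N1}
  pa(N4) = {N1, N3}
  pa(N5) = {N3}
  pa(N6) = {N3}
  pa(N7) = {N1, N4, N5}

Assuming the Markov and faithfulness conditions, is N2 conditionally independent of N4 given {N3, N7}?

No

There are 5 undirected paths between N2 and N4; checking each against the conditioning set {N3, N7}:
Path 1: N2 ← N1 → N3 → N5 → N7 ← N4
  N3 is a chain here and N3 is conditioned on, so the path is blocked at N3.
Path 2: N2 ← N1 → N3 → N4
  N3 is a chain here and N3 is conditioned on, so the path is blocked at N3.
Path 3: N2 ← N1 → N7 ← N5 ← N3 → N4
  N3 is a fork here and N3 is conditioned on, so the path is blocked at N3.
Path 4: N2 ← N1 → N7 ← N4
  N1 is a fork and N1 is not conditioned on; N7 is a collider and N7 is conditioned on, which opens it — no node blocks this path, so it is active.
Path 5: N2 ← N1 → N4
  N1 is a fork and N1 is not conditioned on — no node blocks this path, so it is active.
Since the path N2 ← N1 → N7 ← N4 is active, N2 and N4 are not d-separated given {N3, N7}.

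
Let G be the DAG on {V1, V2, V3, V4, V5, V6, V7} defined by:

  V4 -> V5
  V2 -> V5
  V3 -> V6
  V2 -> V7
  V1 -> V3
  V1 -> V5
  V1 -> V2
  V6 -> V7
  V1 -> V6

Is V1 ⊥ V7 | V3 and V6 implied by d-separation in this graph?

We examine all 4 paths between V1 and V7:
  1. V1 → V6 → V7 — V6:chain[blocks] ⇒ blocked
  2. V1 → V5 ← V2 → V7 — V5:collider[blocks]; V2:fork[open] ⇒ blocked
  3. V1 → V2 → V7 — V2:chain[open] ⇒ active
  4. V1 → V3 → V6 → V7 — V3:chain[blocks]; V6:chain[blocks] ⇒ blocked
At least one path is unblocked, so d-separation fails.

No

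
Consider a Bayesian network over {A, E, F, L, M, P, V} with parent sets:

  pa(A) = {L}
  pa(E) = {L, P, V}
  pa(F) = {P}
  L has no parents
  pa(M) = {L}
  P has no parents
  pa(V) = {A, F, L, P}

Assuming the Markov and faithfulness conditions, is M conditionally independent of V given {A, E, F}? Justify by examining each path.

No

There are 5 undirected paths between M and V; checking each against the conditioning set {A, E, F}:
Path 1: M ← L → A → V
  A is a chain here and A is conditioned on, so the path is blocked at A.
Path 2: M ← L → E ← P → F → V
  F is a chain here and F is conditioned on, so the path is blocked at F.
Path 3: M ← L → E ← P → V
  L is a fork and L is not conditioned on; E is a collider and E is conditioned on, which opens it; P is a fork and P is not conditioned on — no node blocks this path, so it is active.
Path 4: M ← L → E ← V
  L is a fork and L is not conditioned on; E is a collider and E is conditioned on, which opens it — no node blocks this path, so it is active.
Path 5: M ← L → V
  L is a fork and L is not conditioned on — no node blocks this path, so it is active.
Because an active path exists, M and V are not d-separated.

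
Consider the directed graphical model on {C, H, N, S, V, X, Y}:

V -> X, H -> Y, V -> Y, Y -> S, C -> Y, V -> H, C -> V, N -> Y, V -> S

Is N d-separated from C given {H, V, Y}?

There are 4 undirected paths between N and C; checking each against the conditioning set {H, V, Y}:
Path 1: N → Y → S ← V ← C
  Y is a chain here and Y is conditioned on, so the path is blocked at Y.
Path 2: N → Y ← H ← V ← C
  H is a chain here and H is conditioned on, so the path is blocked at H.
Path 3: N → Y ← V ← C
  V is a chain here and V is conditioned on, so the path is blocked at V.
Path 4: N → Y ← C
  Y is a collider and Y is conditioned on, which opens it — no node blocks this path, so it is active.
Since the path N → Y ← C is active, N and C are not d-separated given {H, V, Y}.

No — N and C are not d-separated given {H, V, Y}.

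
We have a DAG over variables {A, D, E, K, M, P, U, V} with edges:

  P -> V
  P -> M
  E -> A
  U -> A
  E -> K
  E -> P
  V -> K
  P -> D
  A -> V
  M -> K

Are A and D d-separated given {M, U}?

There are 6 undirected paths between A and D; checking each against the conditioning set {M, U}:
  1. A ← E → K ← M ← P → D — E:fork[open]; K:collider[blocks]; M:chain[blocks]; P:fork[open] ⇒ blocked
  2. A ← E → K ← V ← P → D — E:fork[open]; K:collider[blocks]; V:chain[open]; P:fork[open] ⇒ blocked
  3. A ← E → P → D — E:fork[open]; P:chain[open] ⇒ active
  4. A → V → K ← E → P → D — V:chain[open]; K:collider[blocks]; E:fork[open]; P:chain[open] ⇒ blocked
  5. A → V → K ← M ← P → D — V:chain[open]; K:collider[blocks]; M:chain[blocks]; P:fork[open] ⇒ blocked
  6. A → V ← P → D — V:collider[blocks]; P:fork[open] ⇒ blocked
Since the path A ← E → P → D is active, A and D are not d-separated given {M, U}.

No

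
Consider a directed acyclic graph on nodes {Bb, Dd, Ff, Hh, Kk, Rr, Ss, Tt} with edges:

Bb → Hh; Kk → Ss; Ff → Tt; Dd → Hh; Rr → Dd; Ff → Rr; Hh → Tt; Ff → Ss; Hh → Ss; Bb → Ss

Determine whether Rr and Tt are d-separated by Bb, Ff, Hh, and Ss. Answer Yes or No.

Yes — Rr and Tt are d-separated given {Bb, Ff, Hh, Ss}.

Enumerating the 6 paths from Rr to Tt and testing each for blocking by {Bb, Ff, Hh, Ss}:
  1. Rr → Dd → Hh ← Bb → Ss ← Ff → Tt — Dd:chain[open]; Hh:collider[open]; Bb:fork[blocks]; Ss:collider[open]; Ff:fork[blocks] ⇒ blocked
  2. Rr → Dd → Hh → Tt — Dd:chain[open]; Hh:chain[blocks] ⇒ blocked
  3. Rr → Dd → Hh → Ss ← Ff → Tt — Dd:chain[open]; Hh:chain[blocks]; Ss:collider[open]; Ff:fork[blocks] ⇒ blocked
  4. Rr ← Ff → Tt — Ff:fork[blocks] ⇒ blocked
  5. Rr ← Ff → Ss ← Hh → Tt — Ff:fork[blocks]; Ss:collider[open]; Hh:fork[blocks] ⇒ blocked
  6. Rr ← Ff → Ss ← Bb → Hh → Tt — Ff:fork[blocks]; Ss:collider[open]; Bb:fork[blocks]; Hh:chain[blocks] ⇒ blocked
Every path is blocked, so Rr and Tt are d-separated given {Bb, Ff, Hh, Ss}.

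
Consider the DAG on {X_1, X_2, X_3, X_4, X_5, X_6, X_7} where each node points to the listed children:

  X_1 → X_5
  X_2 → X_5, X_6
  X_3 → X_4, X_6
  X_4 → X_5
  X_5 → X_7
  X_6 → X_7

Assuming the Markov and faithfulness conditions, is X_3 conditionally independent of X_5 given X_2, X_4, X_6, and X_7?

There are 3 undirected paths between X_3 and X_5; checking each against the conditioning set {X_2, X_4, X_6, X_7}:
Path 1: X_3 → X_6 → X_7 ← X_5
  X_6 is a chain here and X_6 is conditioned on, so the path is blocked at X_6.
Path 2: X_3 → X_6 ← X_2 → X_5
  X_2 is a fork here and X_2 is conditioned on, so the path is blocked at X_2.
Path 3: X_3 → X_4 → X_5
  X_4 is a chain here and X_4 is conditioned on, so the path is blocked at X_4.
Since every path is blocked, d-separation holds.

Yes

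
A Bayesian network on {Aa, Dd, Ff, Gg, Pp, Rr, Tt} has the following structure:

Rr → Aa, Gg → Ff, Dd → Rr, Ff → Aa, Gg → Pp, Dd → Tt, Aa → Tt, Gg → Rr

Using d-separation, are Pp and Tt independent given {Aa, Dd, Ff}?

Enumerating the 4 paths from Pp to Tt and testing each for blocking by {Aa, Dd, Ff}:
Path 1: Pp ← Gg → Rr ← Dd → Tt
  Dd is a fork here and Dd is conditioned on, so the path is blocked at Dd.
Path 2: Pp ← Gg → Rr → Aa → Tt
  Aa is a chain here and Aa is conditioned on, so the path is blocked at Aa.
Path 3: Pp ← Gg → Ff → Aa ← Rr ← Dd → Tt
  Ff is a chain here and Ff is conditioned on, so the path is blocked at Ff.
Path 4: Pp ← Gg → Ff → Aa → Tt
  Ff is a chain here and Ff is conditioned on, so the path is blocked at Ff.
Every path is blocked, so Pp and Tt are d-separated given {Aa, Dd, Ff}.

Yes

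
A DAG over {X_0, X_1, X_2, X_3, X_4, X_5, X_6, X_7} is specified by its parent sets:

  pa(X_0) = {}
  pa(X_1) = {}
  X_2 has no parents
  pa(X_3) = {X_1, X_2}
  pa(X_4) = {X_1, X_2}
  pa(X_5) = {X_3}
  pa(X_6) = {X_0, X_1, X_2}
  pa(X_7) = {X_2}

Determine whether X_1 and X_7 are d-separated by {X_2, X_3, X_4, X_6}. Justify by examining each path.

Yes

3 paths connect X_1 and X_7; each must be blocked for d-separation to hold:
Path 1: X_1 → X_3 ← X_2 → X_7
  X_2 is a fork here and X_2 is conditioned on, so the path is blocked at X_2.
Path 2: X_1 → X_4 ← X_2 → X_7
  X_2 is a fork here and X_2 is conditioned on, so the path is blocked at X_2.
Path 3: X_1 → X_6 ← X_2 → X_7
  X_2 is a fork here and X_2 is conditioned on, so the path is blocked at X_2.
Every path is blocked, so X_1 and X_7 are d-separated given {X_2, X_3, X_4, X_6}.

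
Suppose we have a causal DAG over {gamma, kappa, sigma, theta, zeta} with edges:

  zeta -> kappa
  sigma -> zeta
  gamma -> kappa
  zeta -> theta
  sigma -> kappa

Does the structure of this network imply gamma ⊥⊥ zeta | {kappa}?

2 paths connect gamma and zeta; each must be blocked for d-separation to hold:
Path 1: gamma → kappa ← zeta
  kappa is a collider and kappa is conditioned on, which opens it — no node blocks this path, so it is active.
Path 2: gamma → kappa ← sigma → zeta
  kappa is a collider and kappa is conditioned on, which opens it; sigma is a fork and sigma is not conditioned on — no node blocks this path, so it is active.
Since the path gamma → kappa ← zeta is active, gamma and zeta are not d-separated given {kappa}.

No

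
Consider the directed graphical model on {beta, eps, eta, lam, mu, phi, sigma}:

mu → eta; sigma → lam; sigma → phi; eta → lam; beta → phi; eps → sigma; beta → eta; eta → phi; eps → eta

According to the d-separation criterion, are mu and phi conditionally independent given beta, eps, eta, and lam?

There are 4 undirected paths between mu and phi; checking each against the conditioning set {beta, eps, eta, lam}:
Path 1: mu → eta ← beta → phi
  beta is a fork here and beta is conditioned on, so the path is blocked at beta.
Path 2: mu → eta ← eps → sigma → phi
  eps is a fork here and eps is conditioned on, so the path is blocked at eps.
Path 3: mu → eta → phi
  eta is a chain here and eta is conditioned on, so the path is blocked at eta.
Path 4: mu → eta → lam ← sigma → phi
  eta is a chain here and eta is conditioned on, so the path is blocked at eta.
Since every path is blocked, d-separation holds.

Yes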